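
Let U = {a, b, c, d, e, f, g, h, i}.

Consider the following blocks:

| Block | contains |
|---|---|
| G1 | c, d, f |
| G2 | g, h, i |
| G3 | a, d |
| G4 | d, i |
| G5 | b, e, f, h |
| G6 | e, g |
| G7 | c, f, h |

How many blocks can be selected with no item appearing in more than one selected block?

G4, G6, G7 are pairwise disjoint (G4={d,i}; G6={e,g}; G7={c,f,h}).
Every remaining block overlaps one of these, and no 4 of the listed blocks are pairwise disjoint, so 3 is the maximum.

3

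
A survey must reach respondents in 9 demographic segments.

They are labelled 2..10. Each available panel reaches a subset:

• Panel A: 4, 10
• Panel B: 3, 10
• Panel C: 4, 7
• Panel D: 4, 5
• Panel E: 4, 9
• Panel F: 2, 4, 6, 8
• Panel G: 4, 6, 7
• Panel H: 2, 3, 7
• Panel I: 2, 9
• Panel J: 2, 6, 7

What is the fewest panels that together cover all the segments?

Take {B, D, F, H, I}. Their union is {2, 3, 4, 5, 6, 7, 8, 9, 10}, which is all 9 segments.
No 4 of the 10 panels cover everything (all 210 combinations miss at least one segment), so 5 is optimal.

5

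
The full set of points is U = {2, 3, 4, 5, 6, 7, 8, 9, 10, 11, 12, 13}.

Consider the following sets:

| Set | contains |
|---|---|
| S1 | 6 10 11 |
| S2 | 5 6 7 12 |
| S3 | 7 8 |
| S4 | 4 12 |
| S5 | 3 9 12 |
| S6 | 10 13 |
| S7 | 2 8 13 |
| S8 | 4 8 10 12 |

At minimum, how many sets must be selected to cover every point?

5

Take {S1, S2, S4, S5, S7}. Their union is {2, 3, 4, 5, 6, 7, 8, 9, 10, 11, 12, 13}, which is all 12 points.
No 4 of the 8 sets cover everything (all 70 combinations miss at least one point), so 5 is optimal.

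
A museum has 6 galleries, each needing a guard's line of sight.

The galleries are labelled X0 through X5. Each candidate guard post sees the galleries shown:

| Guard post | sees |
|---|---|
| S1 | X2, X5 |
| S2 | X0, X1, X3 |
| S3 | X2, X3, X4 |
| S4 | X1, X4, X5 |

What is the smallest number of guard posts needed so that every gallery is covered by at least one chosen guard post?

3

Take {S1, S2, S3}. Their union is {X0, X1, X2, X3, X4, X5}, which is all 6 galleries.
Only S2 contains X0, so S2 is forced; the remaining 3 galleries need at least 2 more guard posts (each remaining guard post adds at most 2) — so at least 3 guard posts are needed, and 3 is optimal.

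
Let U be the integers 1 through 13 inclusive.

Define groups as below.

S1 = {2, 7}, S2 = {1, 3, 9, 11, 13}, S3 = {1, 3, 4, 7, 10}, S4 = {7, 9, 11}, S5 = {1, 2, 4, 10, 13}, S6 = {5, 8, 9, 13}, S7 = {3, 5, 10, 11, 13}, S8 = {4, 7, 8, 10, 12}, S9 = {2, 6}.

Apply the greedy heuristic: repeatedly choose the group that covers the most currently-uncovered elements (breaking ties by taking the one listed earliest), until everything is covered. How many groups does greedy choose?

4

Greedy: pick S2 (covers 5 new) → pick S8 (covers 5 new) → pick S9 (covers 2 new) → pick S6 (covers 1 new). Total picks: 4.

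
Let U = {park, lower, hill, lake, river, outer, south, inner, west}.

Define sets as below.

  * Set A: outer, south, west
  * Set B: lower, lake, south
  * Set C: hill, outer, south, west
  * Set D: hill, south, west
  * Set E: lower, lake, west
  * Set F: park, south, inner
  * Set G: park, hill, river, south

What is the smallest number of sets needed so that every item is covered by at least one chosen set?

A, E, F, and G cover everything between them: the union {park, lower, hill, lake, river, outer, south, inner, west} is all of U.
No 3 of the 7 sets cover everything (all 35 combinations miss at least one item), so 4 is optimal.

4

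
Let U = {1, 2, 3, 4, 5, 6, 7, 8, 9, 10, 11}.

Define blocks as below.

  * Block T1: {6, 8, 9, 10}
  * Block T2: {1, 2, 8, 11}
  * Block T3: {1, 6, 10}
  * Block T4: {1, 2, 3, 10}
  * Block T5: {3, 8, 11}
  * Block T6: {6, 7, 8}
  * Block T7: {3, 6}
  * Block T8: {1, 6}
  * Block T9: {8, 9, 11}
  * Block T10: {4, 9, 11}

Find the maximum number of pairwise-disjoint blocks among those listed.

T4, T6, T10 are pairwise disjoint (T4={1,2,3,10}; T6={6,7,8}; T10={4,9,11}).
Every remaining block overlaps one of these, and no 4 of the listed blocks are pairwise disjoint, so 3 is the maximum.

3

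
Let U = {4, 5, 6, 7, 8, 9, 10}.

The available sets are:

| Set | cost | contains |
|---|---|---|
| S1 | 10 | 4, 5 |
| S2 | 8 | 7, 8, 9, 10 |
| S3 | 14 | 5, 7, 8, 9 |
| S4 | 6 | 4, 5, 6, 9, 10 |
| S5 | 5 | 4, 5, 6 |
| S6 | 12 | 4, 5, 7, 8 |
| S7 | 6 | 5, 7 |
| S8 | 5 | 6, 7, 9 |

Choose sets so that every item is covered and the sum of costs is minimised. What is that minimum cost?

13

S2, S5 together cover every item (S2 ∪ S5 = {4, 5, 6, 7, 8, 9, 10}); total cost 8 + 5 = 13.
The greedy pick S4, S2 costs 14; no covering selection beats 13.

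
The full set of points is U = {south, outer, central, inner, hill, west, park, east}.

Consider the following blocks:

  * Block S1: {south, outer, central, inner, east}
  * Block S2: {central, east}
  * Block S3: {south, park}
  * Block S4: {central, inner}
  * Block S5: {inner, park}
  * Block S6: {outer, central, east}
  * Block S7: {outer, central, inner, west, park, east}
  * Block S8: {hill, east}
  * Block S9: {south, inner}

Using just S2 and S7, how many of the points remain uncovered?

Union of S2, S7 = {outer, central, inner, west, park, east}.
Not covered: south, hill — 2 points.

2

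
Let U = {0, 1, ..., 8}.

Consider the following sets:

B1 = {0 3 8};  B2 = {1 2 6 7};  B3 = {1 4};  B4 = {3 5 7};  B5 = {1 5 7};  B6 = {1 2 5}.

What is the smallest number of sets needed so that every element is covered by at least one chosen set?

Take {B1, B2, B3, B4}. Their union is {0, 1, 2, 3, 4, 5, 6, 7, 8}, which is all 9 elements.
Only B3 contains 4, so B3 is forced; the remaining 7 elements need at least 3 more sets (each remaining set adds at most 3) — so at least 4 sets are needed, and 4 is optimal.

4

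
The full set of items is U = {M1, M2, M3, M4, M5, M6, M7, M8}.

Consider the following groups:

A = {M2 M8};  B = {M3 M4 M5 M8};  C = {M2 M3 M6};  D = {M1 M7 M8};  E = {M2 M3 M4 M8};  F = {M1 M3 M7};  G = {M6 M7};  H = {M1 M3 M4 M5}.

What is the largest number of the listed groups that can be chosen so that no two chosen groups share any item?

A, G, H are pairwise disjoint (A={M2,M8}; G={M6,M7}; H={M1,M3,M4,M5}).
Every remaining group overlaps one of these, and no 4 of the listed groups are pairwise disjoint, so 3 is the maximum.

3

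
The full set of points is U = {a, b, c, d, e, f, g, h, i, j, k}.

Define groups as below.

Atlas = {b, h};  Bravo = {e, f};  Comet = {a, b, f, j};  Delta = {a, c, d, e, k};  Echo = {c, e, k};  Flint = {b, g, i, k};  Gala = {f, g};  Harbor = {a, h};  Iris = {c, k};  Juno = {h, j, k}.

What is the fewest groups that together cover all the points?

4

Atlas, Comet, Delta, and Flint cover everything between them: the union {a, b, c, d, e, f, g, h, i, j, k} is all of U.
No 3 of the 10 groups cover everything (all 120 combinations miss at least one point), so 4 is optimal.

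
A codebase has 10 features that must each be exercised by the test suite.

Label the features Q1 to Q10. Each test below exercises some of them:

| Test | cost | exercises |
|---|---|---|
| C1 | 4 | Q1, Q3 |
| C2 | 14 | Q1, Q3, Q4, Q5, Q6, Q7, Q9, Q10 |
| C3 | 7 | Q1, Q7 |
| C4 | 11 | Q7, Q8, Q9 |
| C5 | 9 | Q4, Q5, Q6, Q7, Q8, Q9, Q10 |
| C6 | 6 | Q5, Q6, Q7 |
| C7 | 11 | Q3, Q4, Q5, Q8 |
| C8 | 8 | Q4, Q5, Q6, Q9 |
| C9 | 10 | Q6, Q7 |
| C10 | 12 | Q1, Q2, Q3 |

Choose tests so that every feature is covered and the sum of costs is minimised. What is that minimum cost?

C5, C10 together cover every feature (C5 ∪ C10 = {Q1, Q2, Q3, Q4, Q5, Q6, Q7, Q8, Q9, Q10}); total cost 9 + 12 = 21.
The greedy pick C5, C1, C10 costs 25; no covering selection beats 21.

21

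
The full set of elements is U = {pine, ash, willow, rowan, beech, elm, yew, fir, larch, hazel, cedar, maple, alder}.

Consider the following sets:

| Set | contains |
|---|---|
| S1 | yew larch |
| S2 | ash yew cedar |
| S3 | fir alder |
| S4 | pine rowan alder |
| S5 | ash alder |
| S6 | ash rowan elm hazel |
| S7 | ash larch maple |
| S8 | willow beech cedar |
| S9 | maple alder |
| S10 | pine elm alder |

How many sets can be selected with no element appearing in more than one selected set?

S1, S6, S8, S9 are pairwise disjoint (S1={yew,larch}; S6={ash,rowan,elm,hazel}; S8={willow,beech,cedar}; S9={maple,alder}).
Every remaining set overlaps one of these, and no 5 of the listed sets are pairwise disjoint, so 4 is the maximum.

4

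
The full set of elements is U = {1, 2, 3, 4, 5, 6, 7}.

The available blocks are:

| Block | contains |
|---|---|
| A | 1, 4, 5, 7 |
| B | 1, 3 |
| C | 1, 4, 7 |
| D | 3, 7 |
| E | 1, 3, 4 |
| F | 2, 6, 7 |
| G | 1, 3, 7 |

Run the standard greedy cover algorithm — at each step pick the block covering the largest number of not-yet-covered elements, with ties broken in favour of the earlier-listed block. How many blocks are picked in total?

Greedy: pick A (covers 4 new) → pick F (covers 2 new) → pick B (covers 1 new). Total picks: 3.

3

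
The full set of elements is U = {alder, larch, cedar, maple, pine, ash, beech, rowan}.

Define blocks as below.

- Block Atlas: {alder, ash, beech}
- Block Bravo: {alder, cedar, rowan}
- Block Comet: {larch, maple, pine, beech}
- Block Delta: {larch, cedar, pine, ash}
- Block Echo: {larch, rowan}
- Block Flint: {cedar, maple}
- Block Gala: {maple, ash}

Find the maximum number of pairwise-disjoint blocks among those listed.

3

Atlas, Echo, Flint are pairwise disjoint (Atlas={alder,ash,beech}; Echo={larch,rowan}; Flint={cedar,maple}).
Every remaining block overlaps one of these, and no 4 of the listed blocks are pairwise disjoint, so 3 is the maximum.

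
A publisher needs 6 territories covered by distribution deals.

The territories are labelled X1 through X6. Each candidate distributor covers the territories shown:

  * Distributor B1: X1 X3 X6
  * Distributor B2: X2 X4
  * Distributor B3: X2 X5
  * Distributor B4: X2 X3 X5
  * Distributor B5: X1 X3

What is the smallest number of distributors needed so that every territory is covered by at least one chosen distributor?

3

B1 and B2 and B4 together: B1 ∪ B2 ∪ B4 = {X1, X2, X3, X4, X5, X6} — every territory is covered.
Only B2 contains X4, so B2 is forced; the remaining 4 territories need at least 2 more distributors (each remaining distributor adds at most 3) — so at least 3 distributors are needed, and 3 is optimal.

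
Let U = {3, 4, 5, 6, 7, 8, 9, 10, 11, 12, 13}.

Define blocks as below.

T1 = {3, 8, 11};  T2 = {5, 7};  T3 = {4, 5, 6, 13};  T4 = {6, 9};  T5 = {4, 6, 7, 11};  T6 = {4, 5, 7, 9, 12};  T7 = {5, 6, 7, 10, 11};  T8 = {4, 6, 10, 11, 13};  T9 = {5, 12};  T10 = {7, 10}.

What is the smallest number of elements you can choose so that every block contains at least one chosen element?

Take H = {6, 7, 8, 12}. Each listed block contains at least one of these, so H is a hitting set of size 4.
The blocks T1, T4, T9, T10 are pairwise disjoint, so any hitting set needs a separate element for each — at least 4. Hence 4 is optimal.

4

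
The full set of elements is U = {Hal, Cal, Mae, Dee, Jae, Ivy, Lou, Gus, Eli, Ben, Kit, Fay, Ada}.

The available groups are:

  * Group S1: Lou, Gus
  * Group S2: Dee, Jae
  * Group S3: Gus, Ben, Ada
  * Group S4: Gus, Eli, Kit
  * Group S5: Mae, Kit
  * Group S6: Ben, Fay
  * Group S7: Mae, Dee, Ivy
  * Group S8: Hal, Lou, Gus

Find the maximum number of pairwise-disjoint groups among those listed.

S2, S5, S6, S8 are pairwise disjoint (S2={Dee,Jae}; S5={Mae,Kit}; S6={Ben,Fay}; S8={Hal,Lou,Gus}).
Every remaining group overlaps one of these, and no 5 of the listed groups are pairwise disjoint, so 4 is the maximum.

4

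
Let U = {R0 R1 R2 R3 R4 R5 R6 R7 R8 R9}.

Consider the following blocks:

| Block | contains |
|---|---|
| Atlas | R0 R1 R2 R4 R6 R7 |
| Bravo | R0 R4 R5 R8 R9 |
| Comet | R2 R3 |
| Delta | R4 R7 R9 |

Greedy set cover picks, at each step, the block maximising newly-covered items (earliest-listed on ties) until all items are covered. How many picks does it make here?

Greedy: pick Atlas (covers 6 new) → pick Bravo (covers 3 new) → pick Comet (covers 1 new). Total picks: 3.

3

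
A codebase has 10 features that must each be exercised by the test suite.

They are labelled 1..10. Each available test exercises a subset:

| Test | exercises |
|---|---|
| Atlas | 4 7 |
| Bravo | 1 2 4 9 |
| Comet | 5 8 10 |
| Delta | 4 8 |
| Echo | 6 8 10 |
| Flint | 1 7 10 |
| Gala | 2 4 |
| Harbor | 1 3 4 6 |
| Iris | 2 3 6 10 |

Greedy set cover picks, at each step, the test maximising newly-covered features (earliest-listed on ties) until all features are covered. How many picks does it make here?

Greedy: pick Bravo (covers 4 new) → pick Comet (covers 3 new) → pick Harbor (covers 2 new) → pick Atlas (covers 1 new). Total picks: 4.

4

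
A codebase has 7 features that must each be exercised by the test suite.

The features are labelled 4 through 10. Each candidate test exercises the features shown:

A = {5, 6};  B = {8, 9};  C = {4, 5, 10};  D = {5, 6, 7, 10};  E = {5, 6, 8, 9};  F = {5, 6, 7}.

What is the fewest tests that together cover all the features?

Take {C, D, E}. Their union is {4, 5, 6, 7, 8, 9, 10}, which is all 7 features.
Only C contains 4, so C is forced; the remaining 4 features need at least 2 more tests (each remaining test adds at most 3) — so at least 3 tests are needed, and 3 is optimal.

3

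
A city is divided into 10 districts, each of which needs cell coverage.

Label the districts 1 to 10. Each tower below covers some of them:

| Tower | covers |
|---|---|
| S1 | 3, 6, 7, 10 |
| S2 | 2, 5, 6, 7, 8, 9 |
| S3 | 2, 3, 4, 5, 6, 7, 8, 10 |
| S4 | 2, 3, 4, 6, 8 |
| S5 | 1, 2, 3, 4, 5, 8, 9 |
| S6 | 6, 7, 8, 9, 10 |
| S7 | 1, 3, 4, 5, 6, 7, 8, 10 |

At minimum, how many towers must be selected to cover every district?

2

Take {S2, S7}. Their union is {1, 2, 3, 4, 5, 6, 7, 8, 9, 10}, which is all 10 districts.
No single tower has all 10 districts (the largest, S3, has 8), so 2 is optimal.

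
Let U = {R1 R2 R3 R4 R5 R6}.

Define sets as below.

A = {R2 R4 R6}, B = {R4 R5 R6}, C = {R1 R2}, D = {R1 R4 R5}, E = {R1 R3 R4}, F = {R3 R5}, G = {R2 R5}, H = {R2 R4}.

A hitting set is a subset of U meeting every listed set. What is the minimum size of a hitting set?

Take T = {R1, R4, R5}. Each listed set contains at least one of these, so T is a hitting set of size 3.
No choice of 2 elements meets every set, so 3 is the minimum.

3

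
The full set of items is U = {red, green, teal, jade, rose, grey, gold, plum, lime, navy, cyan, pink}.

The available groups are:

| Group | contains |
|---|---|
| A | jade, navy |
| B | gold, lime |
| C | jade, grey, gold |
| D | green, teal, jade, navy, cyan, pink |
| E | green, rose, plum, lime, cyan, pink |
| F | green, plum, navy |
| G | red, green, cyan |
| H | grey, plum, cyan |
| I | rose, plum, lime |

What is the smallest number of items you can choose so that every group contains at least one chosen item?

T = {green, gold, plum, navy} meets every group (each contains at least one member of T), and |T| = 4.
No choice of 3 items meets every group, so 4 is the minimum.

4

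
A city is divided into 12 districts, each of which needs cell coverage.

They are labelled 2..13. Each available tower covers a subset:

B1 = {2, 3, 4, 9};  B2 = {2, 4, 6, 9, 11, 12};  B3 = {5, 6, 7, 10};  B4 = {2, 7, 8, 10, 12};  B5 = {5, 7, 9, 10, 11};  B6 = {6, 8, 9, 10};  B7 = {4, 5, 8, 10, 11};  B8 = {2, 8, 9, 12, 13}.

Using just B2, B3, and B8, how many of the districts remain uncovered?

1

Union of B2, B3, B8 = {2, 4, 5, 6, 7, 8, 9, 10, 11, 12, 13}.
Not covered: 3 — 1 district.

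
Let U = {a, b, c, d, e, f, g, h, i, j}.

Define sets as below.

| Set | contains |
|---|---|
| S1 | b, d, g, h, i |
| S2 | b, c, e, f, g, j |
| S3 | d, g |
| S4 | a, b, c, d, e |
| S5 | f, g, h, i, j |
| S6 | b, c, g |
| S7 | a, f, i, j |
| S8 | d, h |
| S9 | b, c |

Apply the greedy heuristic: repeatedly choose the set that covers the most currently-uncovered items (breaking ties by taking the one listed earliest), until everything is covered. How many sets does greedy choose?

3

Greedy: pick S2 (covers 6 new) → pick S1 (covers 3 new) → pick S4 (covers 1 new). Total picks: 3.
(The true minimum cover uses only 2 sets, so greedy is not optimal here.)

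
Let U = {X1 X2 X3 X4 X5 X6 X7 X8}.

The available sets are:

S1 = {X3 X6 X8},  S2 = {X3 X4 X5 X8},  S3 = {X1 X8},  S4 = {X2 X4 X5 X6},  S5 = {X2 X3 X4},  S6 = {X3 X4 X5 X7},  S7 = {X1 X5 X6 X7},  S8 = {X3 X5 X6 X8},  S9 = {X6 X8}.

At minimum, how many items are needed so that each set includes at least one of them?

Take H = {X3, X6, X8}. Each listed set contains at least one of these, so H is a hitting set of size 3.
No choice of 2 items meets every set, so 3 is the minimum.

3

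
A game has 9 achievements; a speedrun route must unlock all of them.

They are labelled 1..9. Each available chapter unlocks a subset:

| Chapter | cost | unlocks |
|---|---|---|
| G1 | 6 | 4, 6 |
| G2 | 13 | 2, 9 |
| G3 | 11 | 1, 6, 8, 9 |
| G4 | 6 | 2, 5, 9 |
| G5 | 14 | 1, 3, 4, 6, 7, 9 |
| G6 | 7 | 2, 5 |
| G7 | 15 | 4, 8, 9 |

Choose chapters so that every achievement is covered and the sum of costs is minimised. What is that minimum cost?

G3, G4, G5 together cover every achievement (G3 ∪ G4 ∪ G5 = {1, 2, 3, 4, 5, 6, 7, 8, 9}); total cost 11 + 6 + 14 = 31.
No covering selection has total cost below 31.

31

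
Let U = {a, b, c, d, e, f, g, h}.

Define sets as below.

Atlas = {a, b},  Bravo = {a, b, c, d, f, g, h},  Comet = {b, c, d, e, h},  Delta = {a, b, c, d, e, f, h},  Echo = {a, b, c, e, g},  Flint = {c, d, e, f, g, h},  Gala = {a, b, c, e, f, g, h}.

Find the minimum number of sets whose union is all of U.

2

Take {Flint, Gala}. Their union is {a, b, c, d, e, f, g, h}, which is all 8 points.
No single set has all 8 points (the largest, Bravo, has 7), so 2 is optimal.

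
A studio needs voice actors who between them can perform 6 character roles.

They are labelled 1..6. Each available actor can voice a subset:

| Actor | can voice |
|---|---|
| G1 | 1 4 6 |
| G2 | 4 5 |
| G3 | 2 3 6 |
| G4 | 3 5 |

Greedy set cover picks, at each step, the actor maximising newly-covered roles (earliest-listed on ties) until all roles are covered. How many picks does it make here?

3

Greedy: pick G1 (covers 3 new) → pick G3 (covers 2 new) → pick G2 (covers 1 new). Total picks: 3.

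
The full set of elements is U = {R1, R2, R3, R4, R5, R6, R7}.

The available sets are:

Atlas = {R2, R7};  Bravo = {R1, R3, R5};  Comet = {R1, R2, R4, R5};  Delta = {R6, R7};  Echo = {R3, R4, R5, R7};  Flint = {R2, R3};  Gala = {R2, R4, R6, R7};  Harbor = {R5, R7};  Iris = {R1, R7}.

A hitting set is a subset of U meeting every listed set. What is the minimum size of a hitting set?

The 3 elements {R3, R4, R7} hit every set.
No choice of 2 elements meets every set, so 3 is the minimum.

3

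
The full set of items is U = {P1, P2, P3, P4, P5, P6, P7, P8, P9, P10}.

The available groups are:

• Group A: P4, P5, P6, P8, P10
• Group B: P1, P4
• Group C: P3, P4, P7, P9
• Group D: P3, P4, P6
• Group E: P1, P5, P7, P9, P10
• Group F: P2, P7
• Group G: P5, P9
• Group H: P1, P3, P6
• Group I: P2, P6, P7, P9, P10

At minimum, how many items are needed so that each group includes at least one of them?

T = {P1, P2, P4, P5} meets every group (each contains at least one member of T), and |T| = 4.
No choice of 3 items meets every group, so 4 is the minimum.

4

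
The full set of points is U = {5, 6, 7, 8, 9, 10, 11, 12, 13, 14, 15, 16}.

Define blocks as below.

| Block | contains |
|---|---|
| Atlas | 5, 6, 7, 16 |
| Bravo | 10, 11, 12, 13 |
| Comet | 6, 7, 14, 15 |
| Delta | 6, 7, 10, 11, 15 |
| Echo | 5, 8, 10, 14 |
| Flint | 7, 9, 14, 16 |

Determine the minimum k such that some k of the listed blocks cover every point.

4

Bravo, Comet, Echo, and Flint cover everything between them: the union {5, 6, 7, 8, 9, 10, 11, 12, 13, 14, 15, 16} is all of U.
No 3 of the 6 blocks cover everything (all 20 combinations miss at least one point), so 4 is optimal.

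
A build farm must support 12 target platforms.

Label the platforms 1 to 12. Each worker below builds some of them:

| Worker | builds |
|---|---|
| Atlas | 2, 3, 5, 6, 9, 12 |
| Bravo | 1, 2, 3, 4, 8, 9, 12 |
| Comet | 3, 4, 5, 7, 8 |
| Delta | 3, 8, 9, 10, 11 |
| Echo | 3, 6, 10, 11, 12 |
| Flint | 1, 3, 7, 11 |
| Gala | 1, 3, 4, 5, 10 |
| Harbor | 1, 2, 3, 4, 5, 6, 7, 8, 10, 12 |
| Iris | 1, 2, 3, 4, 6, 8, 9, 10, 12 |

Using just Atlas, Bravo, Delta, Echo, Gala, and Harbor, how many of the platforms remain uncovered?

0

Union of Atlas, Bravo, Delta, Echo, Gala, Harbor = {1, 2, 3, 4, 5, 6, 7, 8, 9, 10, 11, 12} — that's every platform, so 0 are uncovered.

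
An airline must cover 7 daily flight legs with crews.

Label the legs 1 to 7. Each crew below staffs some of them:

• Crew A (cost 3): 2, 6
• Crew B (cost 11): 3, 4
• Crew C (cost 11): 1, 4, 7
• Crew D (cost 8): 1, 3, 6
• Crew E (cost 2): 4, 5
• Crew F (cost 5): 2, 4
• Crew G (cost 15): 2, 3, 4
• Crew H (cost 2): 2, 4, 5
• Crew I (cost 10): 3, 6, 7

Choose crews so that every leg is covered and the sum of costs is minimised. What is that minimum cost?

20

D, H, I together cover every leg (D ∪ H ∪ I = {1, 2, 3, 4, 5, 6, 7}); total cost 8 + 2 + 10 = 20.
No covering selection has total cost below 20.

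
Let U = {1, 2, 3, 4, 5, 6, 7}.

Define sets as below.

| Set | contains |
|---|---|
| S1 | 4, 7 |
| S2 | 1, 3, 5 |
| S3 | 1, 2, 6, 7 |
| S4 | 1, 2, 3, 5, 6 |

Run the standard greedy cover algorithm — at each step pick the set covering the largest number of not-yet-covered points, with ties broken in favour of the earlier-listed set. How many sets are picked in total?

Greedy: pick S4 (covers 5 new) → pick S1 (covers 2 new). Total picks: 2.

2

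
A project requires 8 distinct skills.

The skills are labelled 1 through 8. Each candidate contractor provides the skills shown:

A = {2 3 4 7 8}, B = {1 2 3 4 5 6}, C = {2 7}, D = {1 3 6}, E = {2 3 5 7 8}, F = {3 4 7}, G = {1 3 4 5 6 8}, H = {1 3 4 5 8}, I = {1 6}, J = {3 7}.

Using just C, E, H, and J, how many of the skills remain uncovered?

Union of C, E, H, J = {1, 2, 3, 4, 5, 7, 8}.
Not covered: 6 — 1 skill.

1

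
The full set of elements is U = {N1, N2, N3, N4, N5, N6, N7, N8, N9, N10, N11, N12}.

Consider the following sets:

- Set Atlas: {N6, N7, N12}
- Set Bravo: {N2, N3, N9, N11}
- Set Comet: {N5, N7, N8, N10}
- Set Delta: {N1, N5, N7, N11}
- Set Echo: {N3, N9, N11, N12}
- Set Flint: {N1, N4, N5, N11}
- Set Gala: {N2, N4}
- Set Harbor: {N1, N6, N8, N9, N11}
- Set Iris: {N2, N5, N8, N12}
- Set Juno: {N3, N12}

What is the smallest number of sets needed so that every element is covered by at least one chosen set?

4

Atlas and Bravo and Comet and Flint together: Atlas ∪ Bravo ∪ Comet ∪ Flint = {N1, N2, N3, N4, N5, N6, N7, N8, N9, N10, N11, N12} — every element is covered.
No 3 of the 10 sets cover everything (all 120 combinations miss at least one element), so 4 is optimal.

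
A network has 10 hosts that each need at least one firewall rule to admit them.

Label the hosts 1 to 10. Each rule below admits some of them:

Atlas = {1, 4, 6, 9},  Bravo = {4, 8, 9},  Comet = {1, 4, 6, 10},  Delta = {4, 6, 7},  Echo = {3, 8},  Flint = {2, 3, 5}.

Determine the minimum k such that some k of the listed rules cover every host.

Take {Bravo, Comet, Delta, Flint}. Their union is {1, 2, 3, 4, 5, 6, 7, 8, 9, 10}, which is all 10 hosts.
Only Delta contains 7, so Delta is forced; the remaining 7 hosts need at least 3 more rules (each remaining rule adds at most 3) — so at least 4 rules are needed, and 4 is optimal.

4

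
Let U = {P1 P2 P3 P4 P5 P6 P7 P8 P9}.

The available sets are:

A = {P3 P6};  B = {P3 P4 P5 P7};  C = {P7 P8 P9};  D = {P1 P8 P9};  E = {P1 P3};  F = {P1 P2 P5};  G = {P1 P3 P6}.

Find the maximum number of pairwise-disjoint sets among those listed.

A, C, F are pairwise disjoint (A={P3,P6}; C={P7,P8,P9}; F={P1,P2,P5}).
Every remaining set overlaps one of these, and no 4 of the listed sets are pairwise disjoint, so 3 is the maximum.

3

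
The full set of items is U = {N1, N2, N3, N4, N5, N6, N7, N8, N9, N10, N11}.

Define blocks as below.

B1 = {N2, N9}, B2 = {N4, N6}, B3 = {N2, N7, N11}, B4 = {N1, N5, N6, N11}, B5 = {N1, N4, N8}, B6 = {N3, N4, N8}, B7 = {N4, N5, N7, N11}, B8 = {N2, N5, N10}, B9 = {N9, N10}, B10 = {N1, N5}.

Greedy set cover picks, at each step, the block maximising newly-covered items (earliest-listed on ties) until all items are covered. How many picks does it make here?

5

Greedy: pick B4 (covers 4 new) → pick B6 (covers 3 new) → pick B1 (covers 2 new) → pick B3 (covers 1 new) → pick B8 (covers 1 new). Total picks: 5.
(The true minimum cover uses only 4 blocks, so greedy is not optimal here.)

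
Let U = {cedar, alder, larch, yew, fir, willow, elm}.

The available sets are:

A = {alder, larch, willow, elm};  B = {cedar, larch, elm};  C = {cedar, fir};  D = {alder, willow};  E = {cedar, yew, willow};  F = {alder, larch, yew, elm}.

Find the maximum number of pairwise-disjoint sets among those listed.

2

C, F are pairwise disjoint (C={cedar,fir}; F={alder,larch,yew,elm}).
Every remaining set overlaps one of these, and no 3 of the listed sets are pairwise disjoint, so 2 is the maximum.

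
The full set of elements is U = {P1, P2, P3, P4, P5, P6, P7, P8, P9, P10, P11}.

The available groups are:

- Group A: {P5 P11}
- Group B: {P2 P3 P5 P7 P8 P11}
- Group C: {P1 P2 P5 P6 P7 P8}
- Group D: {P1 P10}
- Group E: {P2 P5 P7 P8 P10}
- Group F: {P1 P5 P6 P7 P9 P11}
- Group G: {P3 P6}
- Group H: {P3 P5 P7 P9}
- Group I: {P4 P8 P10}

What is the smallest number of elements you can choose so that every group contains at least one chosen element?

3

The 3 elements {P3, P5, P10} hit every group.
The groups A, G, I are pairwise disjoint, so any hitting set needs a separate element for each — at least 3. Hence 3 is optimal.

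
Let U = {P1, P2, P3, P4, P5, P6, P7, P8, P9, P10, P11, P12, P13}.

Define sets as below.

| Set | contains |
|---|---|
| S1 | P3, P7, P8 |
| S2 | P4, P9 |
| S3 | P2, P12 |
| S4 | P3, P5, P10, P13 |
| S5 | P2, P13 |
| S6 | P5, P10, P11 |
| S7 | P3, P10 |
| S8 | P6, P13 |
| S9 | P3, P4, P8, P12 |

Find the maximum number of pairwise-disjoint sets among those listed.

S1, S2, S3, S6, S8 are pairwise disjoint (S1={P3,P7,P8}; S2={P4,P9}; S3={P2,P12}; S6={P5,P10,P11}; S8={P6,P13}).
Every remaining set overlaps one of these, and no 6 of the listed sets are pairwise disjoint, so 5 is the maximum.

5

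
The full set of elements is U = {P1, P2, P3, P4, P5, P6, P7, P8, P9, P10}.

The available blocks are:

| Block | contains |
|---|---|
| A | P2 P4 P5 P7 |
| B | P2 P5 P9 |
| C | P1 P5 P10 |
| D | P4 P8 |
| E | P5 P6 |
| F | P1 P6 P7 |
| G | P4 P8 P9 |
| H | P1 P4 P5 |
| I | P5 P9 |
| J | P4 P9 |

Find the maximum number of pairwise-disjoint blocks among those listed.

3

D, F, I are pairwise disjoint (D={P4,P8}; F={P1,P6,P7}; I={P5,P9}).
Every remaining block overlaps one of these, and no 4 of the listed blocks are pairwise disjoint, so 3 is the maximum.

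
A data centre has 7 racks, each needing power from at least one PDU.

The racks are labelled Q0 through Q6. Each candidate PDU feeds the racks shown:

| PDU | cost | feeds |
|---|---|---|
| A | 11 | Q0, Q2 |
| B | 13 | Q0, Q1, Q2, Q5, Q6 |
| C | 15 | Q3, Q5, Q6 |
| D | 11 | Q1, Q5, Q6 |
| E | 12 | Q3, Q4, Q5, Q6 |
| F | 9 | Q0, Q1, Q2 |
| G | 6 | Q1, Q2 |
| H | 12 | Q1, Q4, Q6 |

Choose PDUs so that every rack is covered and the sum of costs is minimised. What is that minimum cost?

21

E, F together cover every rack (E ∪ F = {Q0, Q1, Q2, Q3, Q4, Q5, Q6}); total cost 12 + 9 = 21.
The greedy pick B, E costs 25; no covering selection beats 21.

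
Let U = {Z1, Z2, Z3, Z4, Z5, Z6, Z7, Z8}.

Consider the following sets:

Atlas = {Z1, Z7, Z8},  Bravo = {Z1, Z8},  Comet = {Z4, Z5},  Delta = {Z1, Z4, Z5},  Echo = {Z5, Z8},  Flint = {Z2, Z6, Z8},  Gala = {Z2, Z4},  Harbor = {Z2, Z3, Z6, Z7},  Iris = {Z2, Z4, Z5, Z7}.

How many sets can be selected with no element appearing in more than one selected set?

3

Bravo, Comet, Harbor are pairwise disjoint (Bravo={Z1,Z8}; Comet={Z4,Z5}; Harbor={Z2,Z3,Z6,Z7}).
Every remaining set overlaps one of these, and no 4 of the listed sets are pairwise disjoint, so 3 is the maximum.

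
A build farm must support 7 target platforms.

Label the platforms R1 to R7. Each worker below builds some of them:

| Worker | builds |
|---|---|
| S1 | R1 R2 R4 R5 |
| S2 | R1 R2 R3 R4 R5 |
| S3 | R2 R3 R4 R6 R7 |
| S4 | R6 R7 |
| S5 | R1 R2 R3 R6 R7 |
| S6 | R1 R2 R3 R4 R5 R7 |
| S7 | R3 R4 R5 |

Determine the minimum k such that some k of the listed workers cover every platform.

2

S5 and S7 together: S5 ∪ S7 = {R1, R2, R3, R4, R5, R6, R7} — every platform is covered.
No single worker has all 7 platforms (the largest, S6, has 6), so 2 is optimal.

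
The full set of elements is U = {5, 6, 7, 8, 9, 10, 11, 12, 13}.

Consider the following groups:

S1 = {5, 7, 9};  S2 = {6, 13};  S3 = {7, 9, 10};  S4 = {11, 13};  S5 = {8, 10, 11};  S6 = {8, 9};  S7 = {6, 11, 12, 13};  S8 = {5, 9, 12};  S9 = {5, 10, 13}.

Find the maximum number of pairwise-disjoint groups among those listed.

S2, S5, S8 are pairwise disjoint (S2={6,13}; S5={8,10,11}; S8={5,9,12}).
Every remaining group overlaps one of these, and no 4 of the listed groups are pairwise disjoint, so 3 is the maximum.

3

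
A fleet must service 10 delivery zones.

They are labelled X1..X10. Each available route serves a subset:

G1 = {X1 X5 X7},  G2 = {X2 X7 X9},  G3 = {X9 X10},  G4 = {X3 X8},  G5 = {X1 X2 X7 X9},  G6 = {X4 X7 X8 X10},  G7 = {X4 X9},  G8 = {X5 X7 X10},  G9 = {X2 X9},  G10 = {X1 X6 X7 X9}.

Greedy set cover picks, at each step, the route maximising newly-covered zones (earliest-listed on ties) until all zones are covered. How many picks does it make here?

5

Greedy: pick G5 (covers 4 new) → pick G6 (covers 3 new) → pick G1 (covers 1 new) → pick G4 (covers 1 new) → pick G10 (covers 1 new). Total picks: 5.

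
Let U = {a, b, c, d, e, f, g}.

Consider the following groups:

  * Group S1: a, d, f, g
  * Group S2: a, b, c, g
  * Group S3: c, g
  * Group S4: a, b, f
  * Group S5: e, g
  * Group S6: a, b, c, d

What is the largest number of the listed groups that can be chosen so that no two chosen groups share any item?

S4, S5 are pairwise disjoint (S4={a,b,f}; S5={e,g}).
Every remaining group overlaps one of these, and no 3 of the listed groups are pairwise disjoint, so 2 is the maximum.

2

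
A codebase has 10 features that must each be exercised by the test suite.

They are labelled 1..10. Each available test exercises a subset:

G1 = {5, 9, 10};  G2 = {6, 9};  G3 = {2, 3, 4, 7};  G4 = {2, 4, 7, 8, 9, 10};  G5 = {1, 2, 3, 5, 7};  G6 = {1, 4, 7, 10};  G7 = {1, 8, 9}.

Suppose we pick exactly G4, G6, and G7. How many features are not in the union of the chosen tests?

Union of G4, G6, G7 = {1, 2, 4, 7, 8, 9, 10}.
Not covered: 3, 5, 6 — 3 features.

3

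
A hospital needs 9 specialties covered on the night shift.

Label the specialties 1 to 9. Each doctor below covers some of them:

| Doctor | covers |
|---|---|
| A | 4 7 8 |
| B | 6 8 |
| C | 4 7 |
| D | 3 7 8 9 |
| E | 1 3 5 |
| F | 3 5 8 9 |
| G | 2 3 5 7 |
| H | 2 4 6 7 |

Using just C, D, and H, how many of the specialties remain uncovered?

Union of C, D, H = {2, 3, 4, 6, 7, 8, 9}.
Not covered: 1, 5 — 2 specialties.

2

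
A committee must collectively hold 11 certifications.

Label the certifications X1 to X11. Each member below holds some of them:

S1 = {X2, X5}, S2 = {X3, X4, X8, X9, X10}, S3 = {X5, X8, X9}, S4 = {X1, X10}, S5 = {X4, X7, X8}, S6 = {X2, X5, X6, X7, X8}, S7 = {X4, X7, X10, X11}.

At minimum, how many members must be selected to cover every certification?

S2 and S4 and S6 and S7 together: S2 ∪ S4 ∪ S6 ∪ S7 = {X1, X2, X3, X4, X5, X6, X7, X8, X9, X10, X11} — every certification is covered.
No 3 of the 7 members cover everything (all 35 combinations miss at least one certification), so 4 is optimal.

4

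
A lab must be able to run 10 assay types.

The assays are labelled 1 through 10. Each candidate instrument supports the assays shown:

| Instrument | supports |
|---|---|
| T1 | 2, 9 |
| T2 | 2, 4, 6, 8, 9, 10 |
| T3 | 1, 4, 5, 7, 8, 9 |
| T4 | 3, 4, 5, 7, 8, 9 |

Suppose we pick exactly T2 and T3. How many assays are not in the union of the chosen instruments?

1

Union of T2, T3 = {1, 2, 4, 5, 6, 7, 8, 9, 10}.
Not covered: 3 — 1 assay.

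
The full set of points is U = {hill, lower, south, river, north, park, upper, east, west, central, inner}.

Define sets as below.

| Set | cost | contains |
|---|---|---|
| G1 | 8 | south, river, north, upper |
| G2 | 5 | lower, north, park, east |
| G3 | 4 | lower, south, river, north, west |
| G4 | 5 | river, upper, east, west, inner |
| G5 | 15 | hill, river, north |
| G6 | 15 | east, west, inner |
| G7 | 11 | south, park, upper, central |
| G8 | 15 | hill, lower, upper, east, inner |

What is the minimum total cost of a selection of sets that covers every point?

30

G3, G7, G8 together cover every point (G3 ∪ G7 ∪ G8 = {hill, lower, south, river, north, park, upper, east, west, central, inner}); total cost 4 + 11 + 15 = 30.
The greedy pick G3, G4, G2, G7, G5 costs 40; no covering selection beats 30.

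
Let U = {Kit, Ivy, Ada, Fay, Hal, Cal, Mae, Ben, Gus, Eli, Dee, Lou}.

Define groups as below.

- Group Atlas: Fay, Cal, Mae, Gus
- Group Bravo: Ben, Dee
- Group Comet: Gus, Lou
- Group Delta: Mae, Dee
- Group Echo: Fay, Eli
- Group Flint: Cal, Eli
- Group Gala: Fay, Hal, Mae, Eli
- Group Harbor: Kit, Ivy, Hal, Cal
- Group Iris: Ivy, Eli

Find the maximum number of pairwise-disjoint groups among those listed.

4

Comet, Delta, Echo, Harbor are pairwise disjoint (Comet={Gus,Lou}; Delta={Mae,Dee}; Echo={Fay,Eli}; Harbor={Kit,Ivy,Hal,Cal}).
Every remaining group overlaps one of these, and no 5 of the listed groups are pairwise disjoint, so 4 is the maximum.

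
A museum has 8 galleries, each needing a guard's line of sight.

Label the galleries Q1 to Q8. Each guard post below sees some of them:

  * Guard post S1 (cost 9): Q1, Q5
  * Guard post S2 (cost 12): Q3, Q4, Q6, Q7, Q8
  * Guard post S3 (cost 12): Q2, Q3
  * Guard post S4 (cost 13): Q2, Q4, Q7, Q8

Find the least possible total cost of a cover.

33

S1, S2, S3 together cover every gallery (S1 ∪ S2 ∪ S3 = {Q1, Q2, Q3, Q4, Q5, Q6, Q7, Q8}); total cost 9 + 12 + 12 = 33.
No covering selection has total cost below 33.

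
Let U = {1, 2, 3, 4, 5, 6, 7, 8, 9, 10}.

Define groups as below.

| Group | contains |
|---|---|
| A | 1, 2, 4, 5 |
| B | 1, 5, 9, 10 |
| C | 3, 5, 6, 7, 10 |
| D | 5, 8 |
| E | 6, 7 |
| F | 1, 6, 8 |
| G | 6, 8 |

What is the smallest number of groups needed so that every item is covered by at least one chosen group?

4

A, B, C, and F cover everything between them: the union {1, 2, 3, 4, 5, 6, 7, 8, 9, 10} is all of U.
No 3 of the 7 groups cover everything (all 35 combinations miss at least one item), so 4 is optimal.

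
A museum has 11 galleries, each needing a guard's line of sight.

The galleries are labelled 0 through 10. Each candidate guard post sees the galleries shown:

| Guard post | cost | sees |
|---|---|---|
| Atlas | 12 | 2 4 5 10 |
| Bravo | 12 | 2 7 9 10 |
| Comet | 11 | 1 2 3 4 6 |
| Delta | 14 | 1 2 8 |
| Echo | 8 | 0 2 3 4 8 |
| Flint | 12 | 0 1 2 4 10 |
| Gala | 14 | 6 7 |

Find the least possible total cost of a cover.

43

Atlas, Bravo, Comet, Echo together cover every gallery (Atlas ∪ Bravo ∪ Comet ∪ Echo = {0, 1, 2, 3, 4, 5, 6, 7, 8, 9, 10}); total cost 12 + 12 + 11 + 8 = 43.
No covering selection has total cost below 43.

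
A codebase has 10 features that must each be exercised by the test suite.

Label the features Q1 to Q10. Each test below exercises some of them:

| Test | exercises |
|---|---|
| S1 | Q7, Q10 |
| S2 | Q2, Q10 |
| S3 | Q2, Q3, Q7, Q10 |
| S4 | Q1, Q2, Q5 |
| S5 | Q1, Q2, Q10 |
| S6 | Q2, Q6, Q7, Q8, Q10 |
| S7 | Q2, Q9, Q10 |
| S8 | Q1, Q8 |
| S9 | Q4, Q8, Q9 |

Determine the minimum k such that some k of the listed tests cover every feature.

Take {S3, S4, S6, S9}. Their union is {Q1, Q2, Q3, Q4, Q5, Q6, Q7, Q8, Q9, Q10}, which is all 10 features.
Only S6 contains Q6, so S6 is forced; the remaining 5 features need at least 3 more tests (each remaining test adds at most 2) — so at least 4 tests are needed, and 4 is optimal.

4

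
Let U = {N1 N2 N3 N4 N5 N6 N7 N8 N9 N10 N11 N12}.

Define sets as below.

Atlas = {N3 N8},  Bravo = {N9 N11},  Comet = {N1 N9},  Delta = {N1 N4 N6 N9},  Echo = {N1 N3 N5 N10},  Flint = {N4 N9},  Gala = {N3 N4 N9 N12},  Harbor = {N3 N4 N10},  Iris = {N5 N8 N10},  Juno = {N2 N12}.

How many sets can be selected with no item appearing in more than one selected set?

3

Bravo, Iris, Juno are pairwise disjoint (Bravo={N9,N11}; Iris={N5,N8,N10}; Juno={N2,N12}).
Every remaining set overlaps one of these, and no 4 of the listed sets are pairwise disjoint, so 3 is the maximum.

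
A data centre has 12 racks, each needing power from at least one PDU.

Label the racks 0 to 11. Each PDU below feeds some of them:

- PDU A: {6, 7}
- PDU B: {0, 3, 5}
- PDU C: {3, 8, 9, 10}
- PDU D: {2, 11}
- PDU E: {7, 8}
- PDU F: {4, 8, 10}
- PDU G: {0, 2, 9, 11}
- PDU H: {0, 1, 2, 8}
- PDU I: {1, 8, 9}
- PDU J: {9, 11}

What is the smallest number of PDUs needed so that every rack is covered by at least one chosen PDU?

A and B and F and G and H together: A ∪ B ∪ F ∪ G ∪ H = {0, 1, 2, 3, 4, 5, 6, 7, 8, 9, 10, 11} — every rack is covered.
No 4 of the 10 PDUs cover everything (all 210 combinations miss at least one rack), so 5 is optimal.

5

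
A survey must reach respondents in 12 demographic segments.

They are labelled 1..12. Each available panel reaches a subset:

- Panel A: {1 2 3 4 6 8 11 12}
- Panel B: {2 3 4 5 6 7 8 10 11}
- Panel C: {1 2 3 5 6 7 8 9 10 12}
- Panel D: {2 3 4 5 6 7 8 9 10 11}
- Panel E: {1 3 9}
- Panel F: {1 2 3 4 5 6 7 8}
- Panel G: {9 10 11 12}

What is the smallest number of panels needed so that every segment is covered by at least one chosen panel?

2

A and D together: A ∪ D = {1, 2, 3, 4, 5, 6, 7, 8, 9, 10, 11, 12} — every segment is covered.
No single panel has all 12 segments (the largest, C, has 10), so 2 is optimal.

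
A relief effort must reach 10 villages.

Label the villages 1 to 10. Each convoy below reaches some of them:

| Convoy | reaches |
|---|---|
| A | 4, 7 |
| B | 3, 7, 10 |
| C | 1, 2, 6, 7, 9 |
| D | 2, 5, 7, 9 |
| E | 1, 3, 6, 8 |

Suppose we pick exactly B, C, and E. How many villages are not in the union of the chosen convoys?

2

Union of B, C, E = {1, 2, 3, 6, 7, 8, 9, 10}.
Not covered: 4, 5 — 2 villages.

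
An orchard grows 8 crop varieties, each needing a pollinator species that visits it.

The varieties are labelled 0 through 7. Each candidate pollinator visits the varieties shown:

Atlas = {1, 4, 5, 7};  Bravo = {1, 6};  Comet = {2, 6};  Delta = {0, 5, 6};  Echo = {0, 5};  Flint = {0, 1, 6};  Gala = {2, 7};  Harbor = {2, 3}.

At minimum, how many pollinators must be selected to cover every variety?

3

Take {Atlas, Delta, Harbor}. Their union is {0, 1, 2, 3, 4, 5, 6, 7}, which is all 8 varieties.
Only Harbor contains 3, so Harbor is forced; the remaining 6 varieties need at least 2 more pollinators (each remaining pollinator adds at most 4) — so at least 3 pollinators are needed, and 3 is optimal.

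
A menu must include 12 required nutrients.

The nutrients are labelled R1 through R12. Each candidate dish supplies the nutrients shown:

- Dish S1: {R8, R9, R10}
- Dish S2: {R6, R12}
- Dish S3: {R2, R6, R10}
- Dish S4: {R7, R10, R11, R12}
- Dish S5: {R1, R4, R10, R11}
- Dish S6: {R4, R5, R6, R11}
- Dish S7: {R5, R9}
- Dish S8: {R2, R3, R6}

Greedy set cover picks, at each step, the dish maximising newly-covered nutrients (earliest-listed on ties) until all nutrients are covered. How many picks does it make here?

5

Greedy: pick S4 (covers 4 new) → pick S6 (covers 3 new) → pick S1 (covers 2 new) → pick S8 (covers 2 new) → pick S5 (covers 1 new). Total picks: 5.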